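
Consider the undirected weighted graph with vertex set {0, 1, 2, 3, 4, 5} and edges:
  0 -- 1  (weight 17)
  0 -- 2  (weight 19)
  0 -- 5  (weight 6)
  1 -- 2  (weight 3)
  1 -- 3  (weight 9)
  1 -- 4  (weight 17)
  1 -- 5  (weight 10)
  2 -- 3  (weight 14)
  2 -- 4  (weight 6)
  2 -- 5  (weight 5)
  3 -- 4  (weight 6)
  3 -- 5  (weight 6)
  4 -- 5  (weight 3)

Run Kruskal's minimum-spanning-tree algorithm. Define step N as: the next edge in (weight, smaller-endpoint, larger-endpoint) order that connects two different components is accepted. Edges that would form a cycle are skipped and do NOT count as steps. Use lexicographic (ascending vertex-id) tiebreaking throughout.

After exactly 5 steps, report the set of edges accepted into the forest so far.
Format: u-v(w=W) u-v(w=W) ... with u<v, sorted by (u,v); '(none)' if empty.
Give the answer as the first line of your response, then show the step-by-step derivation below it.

0-5(w=6) 1-2(w=3) 2-5(w=5) 3-4(w=6) 4-5(w=3)

step 1: add edge 1-2 (w=3); MST = {1-2(w=3)}
step 2: add edge 4-5 (w=3); MST = {1-2(w=3) 4-5(w=3)}
step 3: add edge 2-5 (w=5); MST = {1-2(w=3) 2-5(w=5) 4-5(w=3)}
step 4: add edge 0-5 (w=6); MST = {0-5(w=6) 1-2(w=3) 2-5(w=5) 4-5(w=3)}
step 5: add edge 3-4 (w=6); MST = {0-5(w=6) 1-2(w=3) 2-5(w=5) 3-4(w=6) 4-5(w=3)}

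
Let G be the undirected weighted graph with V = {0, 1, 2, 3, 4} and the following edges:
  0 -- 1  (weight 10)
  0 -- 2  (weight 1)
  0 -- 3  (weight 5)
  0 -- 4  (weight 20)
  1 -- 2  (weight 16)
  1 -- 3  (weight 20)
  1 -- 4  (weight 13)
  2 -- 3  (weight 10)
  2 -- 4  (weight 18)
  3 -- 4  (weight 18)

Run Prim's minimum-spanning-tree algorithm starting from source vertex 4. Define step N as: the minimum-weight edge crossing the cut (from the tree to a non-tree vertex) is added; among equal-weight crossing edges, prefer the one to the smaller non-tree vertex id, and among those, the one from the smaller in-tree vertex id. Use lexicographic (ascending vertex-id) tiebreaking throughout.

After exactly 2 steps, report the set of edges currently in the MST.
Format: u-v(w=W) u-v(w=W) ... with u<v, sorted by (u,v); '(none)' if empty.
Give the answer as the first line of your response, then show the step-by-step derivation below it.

0-1(w=10) 1-4(w=13)

step 1: add edge 1-4 (w=13); MST = {1-4(w=13)}
step 2: add edge 0-1 (w=10); MST = {0-1(w=10) 1-4(w=13)}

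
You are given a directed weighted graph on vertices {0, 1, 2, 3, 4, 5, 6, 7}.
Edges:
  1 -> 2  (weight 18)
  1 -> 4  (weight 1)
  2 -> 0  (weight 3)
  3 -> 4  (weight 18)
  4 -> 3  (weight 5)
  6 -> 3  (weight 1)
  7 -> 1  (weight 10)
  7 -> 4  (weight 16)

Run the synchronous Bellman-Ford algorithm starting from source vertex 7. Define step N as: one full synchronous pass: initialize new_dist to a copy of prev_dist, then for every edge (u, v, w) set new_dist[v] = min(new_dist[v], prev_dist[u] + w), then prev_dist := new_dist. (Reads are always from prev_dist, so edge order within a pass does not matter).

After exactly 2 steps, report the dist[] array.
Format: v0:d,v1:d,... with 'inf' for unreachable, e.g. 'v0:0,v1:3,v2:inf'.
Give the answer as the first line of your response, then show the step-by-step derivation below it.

v0:inf,v1:10,v2:28,v3:21,v4:11,v5:inf,v6:inf,v7:0

step 1: dist = v0:inf,v1:10,v2:inf,v3:inf,v4:16,v5:inf,v6:inf,v7:0
step 2: dist = v0:inf,v1:10,v2:28,v3:21,v4:11,v5:inf,v6:inf,v7:0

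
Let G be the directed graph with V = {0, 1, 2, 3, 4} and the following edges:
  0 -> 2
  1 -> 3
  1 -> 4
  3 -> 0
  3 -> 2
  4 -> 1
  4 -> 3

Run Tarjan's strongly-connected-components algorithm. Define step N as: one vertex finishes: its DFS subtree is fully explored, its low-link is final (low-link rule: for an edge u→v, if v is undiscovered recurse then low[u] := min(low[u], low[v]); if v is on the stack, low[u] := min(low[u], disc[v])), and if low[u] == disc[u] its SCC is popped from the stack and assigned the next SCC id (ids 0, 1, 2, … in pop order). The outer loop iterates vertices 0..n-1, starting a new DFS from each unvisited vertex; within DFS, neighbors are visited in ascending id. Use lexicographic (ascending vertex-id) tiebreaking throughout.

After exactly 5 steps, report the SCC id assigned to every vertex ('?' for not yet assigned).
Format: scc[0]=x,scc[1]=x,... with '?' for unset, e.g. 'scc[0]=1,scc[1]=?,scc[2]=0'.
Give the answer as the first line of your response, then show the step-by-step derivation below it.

scc[0]=1,scc[1]=3,scc[2]=0,scc[3]=2,scc[4]=3

step 1: low=(low[0]=0,low[1]=?,low[2]=1,low[3]=?,low[4]=?); scc=(scc[0]=?,scc[1]=?,scc[2]=0,scc[3]=?,scc[4]=?)
step 2: low=(low[0]=0,low[1]=?,low[2]=1,low[3]=?,low[4]=?); scc=(scc[0]=1,scc[1]=?,scc[2]=0,scc[3]=?,scc[4]=?)
step 3: low=(low[0]=0,low[1]=2,low[2]=1,low[3]=3,low[4]=?); scc=(scc[0]=1,scc[1]=?,scc[2]=0,scc[3]=2,scc[4]=?)
step 4: low=(low[0]=0,low[1]=2,low[2]=1,low[3]=3,low[4]=2); scc=(scc[0]=1,scc[1]=?,scc[2]=0,scc[3]=2,scc[4]=?)
step 5: low=(low[0]=0,low[1]=2,low[2]=1,low[3]=3,low[4]=2); scc=(scc[0]=1,scc[1]=3,scc[2]=0,scc[3]=2,scc[4]=3)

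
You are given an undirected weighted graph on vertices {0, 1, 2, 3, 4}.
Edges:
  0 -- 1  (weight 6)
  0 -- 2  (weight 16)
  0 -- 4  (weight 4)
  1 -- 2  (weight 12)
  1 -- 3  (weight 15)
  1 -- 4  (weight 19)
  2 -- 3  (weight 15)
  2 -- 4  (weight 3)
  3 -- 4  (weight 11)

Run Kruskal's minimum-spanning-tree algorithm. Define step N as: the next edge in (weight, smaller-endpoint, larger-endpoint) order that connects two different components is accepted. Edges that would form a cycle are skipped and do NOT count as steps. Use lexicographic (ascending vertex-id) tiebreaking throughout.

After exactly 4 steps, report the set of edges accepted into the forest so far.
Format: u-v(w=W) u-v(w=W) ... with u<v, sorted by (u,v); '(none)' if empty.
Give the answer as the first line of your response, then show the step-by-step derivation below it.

0-1(w=6) 0-4(w=4) 2-4(w=3) 3-4(w=11)

step 1: add edge 2-4 (w=3); MST = {2-4(w=3)}
step 2: add edge 0-4 (w=4); MST = {0-4(w=4) 2-4(w=3)}
step 3: add edge 0-1 (w=6); MST = {0-1(w=6) 0-4(w=4) 2-4(w=3)}
step 4: add edge 3-4 (w=11); MST = {0-1(w=6) 0-4(w=4) 2-4(w=3) 3-4(w=11)}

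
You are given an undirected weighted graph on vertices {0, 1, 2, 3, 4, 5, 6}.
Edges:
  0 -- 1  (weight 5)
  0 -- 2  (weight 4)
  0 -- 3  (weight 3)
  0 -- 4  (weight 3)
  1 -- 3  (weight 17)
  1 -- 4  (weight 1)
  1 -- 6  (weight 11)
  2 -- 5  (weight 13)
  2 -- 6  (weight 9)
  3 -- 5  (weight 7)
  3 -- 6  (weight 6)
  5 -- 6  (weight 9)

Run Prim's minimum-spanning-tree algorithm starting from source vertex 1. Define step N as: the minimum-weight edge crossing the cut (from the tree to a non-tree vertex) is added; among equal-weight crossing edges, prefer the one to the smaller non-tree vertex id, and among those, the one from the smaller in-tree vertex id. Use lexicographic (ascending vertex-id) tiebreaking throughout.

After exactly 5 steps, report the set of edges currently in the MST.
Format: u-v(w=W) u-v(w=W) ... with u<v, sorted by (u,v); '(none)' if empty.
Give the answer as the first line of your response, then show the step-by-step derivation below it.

0-2(w=4) 0-3(w=3) 0-4(w=3) 1-4(w=1) 3-6(w=6)

step 1: add edge 1-4 (w=1); MST = {1-4(w=1)}
step 2: add edge 0-4 (w=3); MST = {0-4(w=3) 1-4(w=1)}
step 3: add edge 0-3 (w=3); MST = {0-3(w=3) 0-4(w=3) 1-4(w=1)}
step 4: add edge 0-2 (w=4); MST = {0-2(w=4) 0-3(w=3) 0-4(w=3) 1-4(w=1)}
step 5: add edge 3-6 (w=6); MST = {0-2(w=4) 0-3(w=3) 0-4(w=3) 1-4(w=1) 3-6(w=6)}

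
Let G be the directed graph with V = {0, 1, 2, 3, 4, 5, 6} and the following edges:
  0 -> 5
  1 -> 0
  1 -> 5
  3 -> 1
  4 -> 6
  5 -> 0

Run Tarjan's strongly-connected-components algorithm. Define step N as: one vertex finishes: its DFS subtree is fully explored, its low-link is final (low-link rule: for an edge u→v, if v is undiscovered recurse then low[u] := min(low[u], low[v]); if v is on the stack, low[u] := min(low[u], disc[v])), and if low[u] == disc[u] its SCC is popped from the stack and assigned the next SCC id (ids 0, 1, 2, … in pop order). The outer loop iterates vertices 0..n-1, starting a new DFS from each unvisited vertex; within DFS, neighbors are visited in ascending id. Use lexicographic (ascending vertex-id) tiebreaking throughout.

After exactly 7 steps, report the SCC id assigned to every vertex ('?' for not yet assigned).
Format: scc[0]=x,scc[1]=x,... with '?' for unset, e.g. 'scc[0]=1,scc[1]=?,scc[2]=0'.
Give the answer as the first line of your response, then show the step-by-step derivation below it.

scc[0]=0,scc[1]=1,scc[2]=2,scc[3]=3,scc[4]=5,scc[5]=0,scc[6]=4

step 1: low=(low[0]=0,low[1]=?,low[2]=?,low[3]=?,low[4]=?,low[5]=0,low[6]=?); scc=(scc[0]=?,scc[1]=?,scc[2]=?,scc[3]=?,scc[4]=?,scc[5]=?,scc[6]=?)
step 2: low=(low[0]=0,low[1]=?,low[2]=?,low[3]=?,low[4]=?,low[5]=0,low[6]=?); scc=(scc[0]=0,scc[1]=?,scc[2]=?,scc[3]=?,scc[4]=?,scc[5]=0,scc[6]=?)
step 3: low=(low[0]=0,low[1]=2,low[2]=?,low[3]=?,low[4]=?,low[5]=0,low[6]=?); scc=(scc[0]=0,scc[1]=1,scc[2]=?,scc[3]=?,scc[4]=?,scc[5]=0,scc[6]=?)
step 4: low=(low[0]=0,low[1]=2,low[2]=3,low[3]=?,low[4]=?,low[5]=0,low[6]=?); scc=(scc[0]=0,scc[1]=1,scc[2]=2,scc[3]=?,scc[4]=?,scc[5]=0,scc[6]=?)
step 5: low=(low[0]=0,low[1]=2,low[2]=3,low[3]=4,low[4]=?,low[5]=0,low[6]=?); scc=(scc[0]=0,scc[1]=1,scc[2]=2,scc[3]=3,scc[4]=?,scc[5]=0,scc[6]=?)
step 6: low=(low[0]=0,low[1]=2,low[2]=3,low[3]=4,low[4]=5,low[5]=0,low[6]=6); scc=(scc[0]=0,scc[1]=1,scc[2]=2,scc[3]=3,scc[4]=?,scc[5]=0,scc[6]=4)
step 7: low=(low[0]=0,low[1]=2,low[2]=3,low[3]=4,low[4]=5,low[5]=0,low[6]=6); scc=(scc[0]=0,scc[1]=1,scc[2]=2,scc[3]=3,scc[4]=5,scc[5]=0,scc[6]=4)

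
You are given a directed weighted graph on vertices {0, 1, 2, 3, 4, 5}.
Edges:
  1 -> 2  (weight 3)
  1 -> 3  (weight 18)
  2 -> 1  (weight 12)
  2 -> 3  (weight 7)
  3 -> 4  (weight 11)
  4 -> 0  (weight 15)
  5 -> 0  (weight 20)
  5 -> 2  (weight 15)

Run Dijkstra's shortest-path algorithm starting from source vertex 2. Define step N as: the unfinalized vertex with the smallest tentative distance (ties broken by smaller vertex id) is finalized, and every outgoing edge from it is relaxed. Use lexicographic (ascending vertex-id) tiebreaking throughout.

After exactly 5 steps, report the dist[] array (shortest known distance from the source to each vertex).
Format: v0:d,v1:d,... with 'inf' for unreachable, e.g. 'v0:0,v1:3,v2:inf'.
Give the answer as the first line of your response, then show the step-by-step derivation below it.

v0:33,v1:12,v2:0,v3:7,v4:18,v5:inf

step 1: dist = v0:inf,v1:12,v2:0,v3:7,v4:inf,v5:inf
step 2: dist = v0:inf,v1:12,v2:0,v3:7,v4:18,v5:inf
step 3: dist = v0:inf,v1:12,v2:0,v3:7,v4:18,v5:inf
step 4: dist = v0:33,v1:12,v2:0,v3:7,v4:18,v5:inf
step 5: dist = v0:33,v1:12,v2:0,v3:7,v4:18,v5:inf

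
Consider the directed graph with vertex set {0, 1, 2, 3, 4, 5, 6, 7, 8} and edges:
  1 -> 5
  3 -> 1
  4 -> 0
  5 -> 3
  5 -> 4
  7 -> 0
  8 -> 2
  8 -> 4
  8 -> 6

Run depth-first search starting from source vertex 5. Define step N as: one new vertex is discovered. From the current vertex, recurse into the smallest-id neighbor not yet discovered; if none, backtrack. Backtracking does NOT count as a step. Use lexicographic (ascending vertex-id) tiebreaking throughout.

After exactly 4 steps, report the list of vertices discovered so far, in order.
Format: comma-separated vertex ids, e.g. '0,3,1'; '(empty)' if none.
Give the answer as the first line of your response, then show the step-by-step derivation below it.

5,3,1,4

step 1: discover 5; path=5; order=5
step 2: discover 3; path=5>3; order=5,3
step 3: discover 1; path=5>3>1; order=5,3,1
step 4: discover 4; path=5>4; order=5,3,1,4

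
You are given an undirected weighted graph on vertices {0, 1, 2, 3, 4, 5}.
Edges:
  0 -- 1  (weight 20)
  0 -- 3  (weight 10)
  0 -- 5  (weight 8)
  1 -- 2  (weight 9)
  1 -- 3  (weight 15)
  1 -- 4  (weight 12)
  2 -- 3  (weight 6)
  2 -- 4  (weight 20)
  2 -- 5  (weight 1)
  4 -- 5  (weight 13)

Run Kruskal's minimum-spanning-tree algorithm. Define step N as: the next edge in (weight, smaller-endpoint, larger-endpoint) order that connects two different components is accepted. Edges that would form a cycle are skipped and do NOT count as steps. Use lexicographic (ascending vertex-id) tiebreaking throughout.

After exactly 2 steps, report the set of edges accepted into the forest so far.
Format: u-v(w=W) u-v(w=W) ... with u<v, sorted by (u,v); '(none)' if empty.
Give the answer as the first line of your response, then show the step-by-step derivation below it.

2-3(w=6) 2-5(w=1)

step 1: add edge 2-5 (w=1); MST = {2-5(w=1)}
step 2: add edge 2-3 (w=6); MST = {2-3(w=6) 2-5(w=1)}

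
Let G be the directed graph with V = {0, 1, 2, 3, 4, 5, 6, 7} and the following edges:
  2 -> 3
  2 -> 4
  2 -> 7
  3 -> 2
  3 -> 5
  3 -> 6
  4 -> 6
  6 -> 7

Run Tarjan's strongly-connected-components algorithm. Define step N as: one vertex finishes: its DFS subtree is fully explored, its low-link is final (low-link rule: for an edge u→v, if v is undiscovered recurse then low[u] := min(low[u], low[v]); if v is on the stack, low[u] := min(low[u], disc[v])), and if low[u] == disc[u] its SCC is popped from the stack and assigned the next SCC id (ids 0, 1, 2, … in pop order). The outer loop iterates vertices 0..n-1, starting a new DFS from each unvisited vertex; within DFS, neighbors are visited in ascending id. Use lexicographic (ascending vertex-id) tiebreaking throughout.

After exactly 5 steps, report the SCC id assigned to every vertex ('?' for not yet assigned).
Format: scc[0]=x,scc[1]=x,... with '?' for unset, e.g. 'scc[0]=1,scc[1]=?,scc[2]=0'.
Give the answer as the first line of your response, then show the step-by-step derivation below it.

scc[0]=0,scc[1]=1,scc[2]=?,scc[3]=?,scc[4]=?,scc[5]=2,scc[6]=4,scc[7]=3

step 1: low=(low[0]=0,low[1]=?,low[2]=?,low[3]=?,low[4]=?,low[5]=?,low[6]=?,low[7]=?); scc=(scc[0]=0,scc[1]=?,scc[2]=?,scc[3]=?,scc[4]=?,scc[5]=?,scc[6]=?,scc[7]=?)
step 2: low=(low[0]=0,low[1]=1,low[2]=?,low[3]=?,low[4]=?,low[5]=?,low[6]=?,low[7]=?); scc=(scc[0]=0,scc[1]=1,scc[2]=?,scc[3]=?,scc[4]=?,scc[5]=?,scc[6]=?,scc[7]=?)
step 3: low=(low[0]=0,low[1]=1,low[2]=2,low[3]=2,low[4]=?,low[5]=4,low[6]=?,low[7]=?); scc=(scc[0]=0,scc[1]=1,scc[2]=?,scc[3]=?,scc[4]=?,scc[5]=2,scc[6]=?,scc[7]=?)
step 4: low=(low[0]=0,low[1]=1,low[2]=2,low[3]=2,low[4]=?,low[5]=4,low[6]=5,low[7]=6); scc=(scc[0]=0,scc[1]=1,scc[2]=?,scc[3]=?,scc[4]=?,scc[5]=2,scc[6]=?,scc[7]=3)
step 5: low=(low[0]=0,low[1]=1,low[2]=2,low[3]=2,low[4]=?,low[5]=4,low[6]=5,low[7]=6); scc=(scc[0]=0,scc[1]=1,scc[2]=?,scc[3]=?,scc[4]=?,scc[5]=2,scc[6]=4,scc[7]=3)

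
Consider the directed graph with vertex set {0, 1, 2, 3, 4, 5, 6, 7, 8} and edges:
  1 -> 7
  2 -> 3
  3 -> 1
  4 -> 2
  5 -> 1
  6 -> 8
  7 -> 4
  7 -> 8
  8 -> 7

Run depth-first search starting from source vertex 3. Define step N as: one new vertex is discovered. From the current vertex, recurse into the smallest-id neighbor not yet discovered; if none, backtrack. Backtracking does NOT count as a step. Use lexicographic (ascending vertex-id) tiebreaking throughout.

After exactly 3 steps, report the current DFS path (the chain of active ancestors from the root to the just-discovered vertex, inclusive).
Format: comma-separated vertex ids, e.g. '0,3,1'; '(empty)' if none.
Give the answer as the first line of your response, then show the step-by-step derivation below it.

3,1,7

step 1: discover 3; path=3; order=3
step 2: discover 1; path=3>1; order=3,1
step 3: discover 7; path=3>1>7; order=3,1,7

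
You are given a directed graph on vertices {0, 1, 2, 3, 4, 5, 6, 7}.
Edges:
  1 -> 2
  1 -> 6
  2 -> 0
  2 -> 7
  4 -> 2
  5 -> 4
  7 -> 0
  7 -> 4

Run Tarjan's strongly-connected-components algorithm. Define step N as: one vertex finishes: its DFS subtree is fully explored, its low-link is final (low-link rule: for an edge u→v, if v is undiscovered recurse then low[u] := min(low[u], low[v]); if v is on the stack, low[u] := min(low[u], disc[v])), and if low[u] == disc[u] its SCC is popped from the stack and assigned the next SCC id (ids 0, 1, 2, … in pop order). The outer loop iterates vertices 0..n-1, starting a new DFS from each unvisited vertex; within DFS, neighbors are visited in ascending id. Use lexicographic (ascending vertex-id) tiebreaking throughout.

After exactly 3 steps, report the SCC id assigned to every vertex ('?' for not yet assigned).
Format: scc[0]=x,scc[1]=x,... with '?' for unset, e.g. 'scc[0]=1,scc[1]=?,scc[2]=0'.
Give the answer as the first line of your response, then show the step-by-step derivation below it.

scc[0]=0,scc[1]=?,scc[2]=?,scc[3]=?,scc[4]=?,scc[5]=?,scc[6]=?,scc[7]=?

step 1: low=(low[0]=0,low[1]=?,low[2]=?,low[3]=?,low[4]=?,low[5]=?,low[6]=?,low[7]=?); scc=(scc[0]=0,scc[1]=?,scc[2]=?,scc[3]=?,scc[4]=?,scc[5]=?,scc[6]=?,scc[7]=?)
step 2: low=(low[0]=0,low[1]=1,low[2]=2,low[3]=?,low[4]=2,low[5]=?,low[6]=?,low[7]=3); scc=(scc[0]=0,scc[1]=?,scc[2]=?,scc[3]=?,scc[4]=?,scc[5]=?,scc[6]=?,scc[7]=?)
step 3: low=(low[0]=0,low[1]=1,low[2]=2,low[3]=?,low[4]=2,low[5]=?,low[6]=?,low[7]=2); scc=(scc[0]=0,scc[1]=?,scc[2]=?,scc[3]=?,scc[4]=?,scc[5]=?,scc[6]=?,scc[7]=?)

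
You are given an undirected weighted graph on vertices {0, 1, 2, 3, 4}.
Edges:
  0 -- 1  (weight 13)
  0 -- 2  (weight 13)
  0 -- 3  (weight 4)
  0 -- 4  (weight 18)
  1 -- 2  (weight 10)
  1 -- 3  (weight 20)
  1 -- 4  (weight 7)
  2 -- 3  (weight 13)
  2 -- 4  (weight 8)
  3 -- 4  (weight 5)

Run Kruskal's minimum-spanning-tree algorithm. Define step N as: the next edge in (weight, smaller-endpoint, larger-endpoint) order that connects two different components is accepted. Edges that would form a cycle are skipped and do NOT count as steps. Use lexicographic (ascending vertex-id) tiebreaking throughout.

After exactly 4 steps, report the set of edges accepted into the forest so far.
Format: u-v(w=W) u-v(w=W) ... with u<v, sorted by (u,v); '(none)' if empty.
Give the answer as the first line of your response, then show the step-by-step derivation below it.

0-3(w=4) 1-4(w=7) 2-4(w=8) 3-4(w=5)

step 1: add edge 0-3 (w=4); MST = {0-3(w=4)}
step 2: add edge 3-4 (w=5); MST = {0-3(w=4) 3-4(w=5)}
step 3: add edge 1-4 (w=7); MST = {0-3(w=4) 1-4(w=7) 3-4(w=5)}
step 4: add edge 2-4 (w=8); MST = {0-3(w=4) 1-4(w=7) 2-4(w=8) 3-4(w=5)}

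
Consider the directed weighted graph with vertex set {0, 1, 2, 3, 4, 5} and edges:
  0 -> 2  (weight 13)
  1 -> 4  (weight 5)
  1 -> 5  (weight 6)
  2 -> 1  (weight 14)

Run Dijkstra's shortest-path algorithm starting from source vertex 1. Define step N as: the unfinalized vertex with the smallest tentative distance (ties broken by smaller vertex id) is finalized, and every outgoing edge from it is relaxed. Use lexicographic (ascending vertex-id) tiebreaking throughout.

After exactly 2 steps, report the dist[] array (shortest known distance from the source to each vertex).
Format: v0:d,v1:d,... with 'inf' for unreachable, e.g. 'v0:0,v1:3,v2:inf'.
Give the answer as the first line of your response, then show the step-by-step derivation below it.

v0:inf,v1:0,v2:inf,v3:inf,v4:5,v5:6

step 1: dist = v0:inf,v1:0,v2:inf,v3:inf,v4:5,v5:6
step 2: dist = v0:inf,v1:0,v2:inf,v3:inf,v4:5,v5:6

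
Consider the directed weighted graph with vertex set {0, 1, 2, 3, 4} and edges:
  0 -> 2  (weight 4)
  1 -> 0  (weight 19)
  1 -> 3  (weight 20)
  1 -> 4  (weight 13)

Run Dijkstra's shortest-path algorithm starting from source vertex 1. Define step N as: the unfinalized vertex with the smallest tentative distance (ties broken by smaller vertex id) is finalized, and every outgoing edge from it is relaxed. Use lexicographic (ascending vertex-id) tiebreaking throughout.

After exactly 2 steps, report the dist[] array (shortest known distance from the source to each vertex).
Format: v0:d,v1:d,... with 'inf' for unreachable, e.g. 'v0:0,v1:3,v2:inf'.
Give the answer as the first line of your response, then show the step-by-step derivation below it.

v0:19,v1:0,v2:inf,v3:20,v4:13

step 1: dist = v0:19,v1:0,v2:inf,v3:20,v4:13
step 2: dist = v0:19,v1:0,v2:inf,v3:20,v4:13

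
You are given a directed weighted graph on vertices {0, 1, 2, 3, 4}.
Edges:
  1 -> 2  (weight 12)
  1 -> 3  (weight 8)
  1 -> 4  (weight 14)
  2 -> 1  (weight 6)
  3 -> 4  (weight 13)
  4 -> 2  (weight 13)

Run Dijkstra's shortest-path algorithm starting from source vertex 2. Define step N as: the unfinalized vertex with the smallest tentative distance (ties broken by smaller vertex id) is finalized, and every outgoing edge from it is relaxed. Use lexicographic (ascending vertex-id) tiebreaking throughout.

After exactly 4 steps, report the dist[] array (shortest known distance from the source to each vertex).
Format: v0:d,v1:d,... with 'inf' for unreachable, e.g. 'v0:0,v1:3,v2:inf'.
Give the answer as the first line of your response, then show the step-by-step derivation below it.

v0:inf,v1:6,v2:0,v3:14,v4:20

step 1: dist = v0:inf,v1:6,v2:0,v3:inf,v4:inf
step 2: dist = v0:inf,v1:6,v2:0,v3:14,v4:20
step 3: dist = v0:inf,v1:6,v2:0,v3:14,v4:20
step 4: dist = v0:inf,v1:6,v2:0,v3:14,v4:20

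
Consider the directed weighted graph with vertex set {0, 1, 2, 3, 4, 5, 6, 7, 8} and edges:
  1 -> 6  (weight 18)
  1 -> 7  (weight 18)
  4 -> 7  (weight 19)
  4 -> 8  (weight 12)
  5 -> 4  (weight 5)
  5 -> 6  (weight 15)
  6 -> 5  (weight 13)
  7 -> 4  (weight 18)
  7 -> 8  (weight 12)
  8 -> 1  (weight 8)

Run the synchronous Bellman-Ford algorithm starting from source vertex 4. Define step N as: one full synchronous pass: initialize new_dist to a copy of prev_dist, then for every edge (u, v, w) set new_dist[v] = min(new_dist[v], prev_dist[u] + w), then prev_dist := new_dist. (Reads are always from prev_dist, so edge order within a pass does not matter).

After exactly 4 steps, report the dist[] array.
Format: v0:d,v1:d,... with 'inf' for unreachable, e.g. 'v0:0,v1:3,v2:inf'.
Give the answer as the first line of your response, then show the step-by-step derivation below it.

v0:inf,v1:20,v2:inf,v3:inf,v4:0,v5:51,v6:38,v7:19,v8:12

step 1: dist = v0:inf,v1:inf,v2:inf,v3:inf,v4:0,v5:inf,v6:inf,v7:19,v8:12
step 2: dist = v0:inf,v1:20,v2:inf,v3:inf,v4:0,v5:inf,v6:inf,v7:19,v8:12
step 3: dist = v0:inf,v1:20,v2:inf,v3:inf,v4:0,v5:inf,v6:38,v7:19,v8:12
step 4: dist = v0:inf,v1:20,v2:inf,v3:inf,v4:0,v5:51,v6:38,v7:19,v8:12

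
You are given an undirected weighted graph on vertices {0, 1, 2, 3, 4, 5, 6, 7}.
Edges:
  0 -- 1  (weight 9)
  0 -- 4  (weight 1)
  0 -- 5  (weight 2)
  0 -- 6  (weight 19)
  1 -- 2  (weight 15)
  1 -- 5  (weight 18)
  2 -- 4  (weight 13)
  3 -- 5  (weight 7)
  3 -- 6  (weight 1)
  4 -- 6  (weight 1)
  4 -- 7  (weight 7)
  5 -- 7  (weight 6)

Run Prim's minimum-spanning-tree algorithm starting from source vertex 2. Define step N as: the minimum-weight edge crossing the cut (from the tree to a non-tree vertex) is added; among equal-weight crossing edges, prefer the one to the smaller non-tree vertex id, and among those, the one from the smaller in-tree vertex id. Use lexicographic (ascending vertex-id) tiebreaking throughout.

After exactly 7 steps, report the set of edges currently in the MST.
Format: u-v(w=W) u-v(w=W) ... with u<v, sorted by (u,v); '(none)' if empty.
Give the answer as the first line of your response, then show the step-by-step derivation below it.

0-1(w=9) 0-4(w=1) 0-5(w=2) 2-4(w=13) 3-6(w=1) 4-6(w=1) 5-7(w=6)

step 1: add edge 2-4 (w=13); MST = {2-4(w=13)}
step 2: add edge 0-4 (w=1); MST = {0-4(w=1) 2-4(w=13)}
step 3: add edge 4-6 (w=1); MST = {0-4(w=1) 2-4(w=13) 4-6(w=1)}
step 4: add edge 3-6 (w=1); MST = {0-4(w=1) 2-4(w=13) 3-6(w=1) 4-6(w=1)}
step 5: add edge 0-5 (w=2); MST = {0-4(w=1) 0-5(w=2) 2-4(w=13) 3-6(w=1) 4-6(w=1)}
step 6: add edge 5-7 (w=6); MST = {0-4(w=1) 0-5(w=2) 2-4(w=13) 3-6(w=1) 4-6(w=1) 5-7(w=6)}
step 7: add edge 0-1 (w=9); MST = {0-1(w=9) 0-4(w=1) 0-5(w=2) 2-4(w=13) 3-6(w=1) 4-6(w=1) 5-7(w=6)}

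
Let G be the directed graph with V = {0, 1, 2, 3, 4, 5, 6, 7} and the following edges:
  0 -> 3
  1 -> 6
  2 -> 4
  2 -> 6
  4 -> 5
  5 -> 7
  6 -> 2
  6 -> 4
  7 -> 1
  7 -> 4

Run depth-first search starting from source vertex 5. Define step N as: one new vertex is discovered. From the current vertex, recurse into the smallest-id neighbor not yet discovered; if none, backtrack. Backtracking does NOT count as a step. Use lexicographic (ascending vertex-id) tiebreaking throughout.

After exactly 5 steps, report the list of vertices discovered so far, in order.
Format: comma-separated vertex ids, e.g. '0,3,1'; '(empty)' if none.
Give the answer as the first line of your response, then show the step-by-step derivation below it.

5,7,1,6,2

step 1: discover 5; path=5; order=5
step 2: discover 7; path=5>7; order=5,7
step 3: discover 1; path=5>7>1; order=5,7,1
step 4: discover 6; path=5>7>1>6; order=5,7,1,6
step 5: discover 2; path=5>7>1>6>2; order=5,7,1,6,2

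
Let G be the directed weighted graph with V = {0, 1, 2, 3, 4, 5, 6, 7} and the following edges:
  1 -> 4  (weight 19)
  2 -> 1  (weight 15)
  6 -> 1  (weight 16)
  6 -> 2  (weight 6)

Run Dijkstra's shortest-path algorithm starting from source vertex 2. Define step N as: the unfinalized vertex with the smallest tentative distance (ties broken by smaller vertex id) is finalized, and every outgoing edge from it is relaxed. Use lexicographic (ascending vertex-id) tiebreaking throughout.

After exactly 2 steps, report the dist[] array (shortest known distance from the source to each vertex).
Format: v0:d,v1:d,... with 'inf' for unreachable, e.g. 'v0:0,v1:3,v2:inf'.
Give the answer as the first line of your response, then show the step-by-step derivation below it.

v0:inf,v1:15,v2:0,v3:inf,v4:34,v5:inf,v6:inf,v7:inf

step 1: dist = v0:inf,v1:15,v2:0,v3:inf,v4:inf,v5:inf,v6:inf,v7:inf
step 2: dist = v0:inf,v1:15,v2:0,v3:inf,v4:34,v5:inf,v6:inf,v7:inf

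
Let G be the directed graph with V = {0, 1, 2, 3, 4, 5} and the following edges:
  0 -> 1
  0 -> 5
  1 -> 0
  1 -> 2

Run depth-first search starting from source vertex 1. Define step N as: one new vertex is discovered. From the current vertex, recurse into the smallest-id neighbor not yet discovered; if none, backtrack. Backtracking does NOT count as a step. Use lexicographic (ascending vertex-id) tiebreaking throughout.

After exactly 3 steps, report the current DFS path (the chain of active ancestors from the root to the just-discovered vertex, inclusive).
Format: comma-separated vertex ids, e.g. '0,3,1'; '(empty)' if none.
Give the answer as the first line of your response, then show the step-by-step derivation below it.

1,0,5

step 1: discover 1; path=1; order=1
step 2: discover 0; path=1>0; order=1,0
step 3: discover 5; path=1>0>5; order=1,0,5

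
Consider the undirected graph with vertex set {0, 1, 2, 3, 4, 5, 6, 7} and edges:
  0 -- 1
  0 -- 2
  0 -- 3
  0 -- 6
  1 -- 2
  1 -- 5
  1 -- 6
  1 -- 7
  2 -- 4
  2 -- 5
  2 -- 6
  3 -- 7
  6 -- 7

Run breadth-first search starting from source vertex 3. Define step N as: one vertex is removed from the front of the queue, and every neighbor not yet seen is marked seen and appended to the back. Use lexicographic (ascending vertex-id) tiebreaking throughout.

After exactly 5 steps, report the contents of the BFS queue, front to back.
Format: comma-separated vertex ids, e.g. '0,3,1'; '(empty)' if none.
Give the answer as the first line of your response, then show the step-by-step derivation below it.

6,5,4

step 1: dequeue 3; queue=[0,7]; order=3
step 2: dequeue 0; queue=[7,1,2,6]; order=3,0
step 3: dequeue 7; queue=[1,2,6]; order=3,0,7
step 4: dequeue 1; queue=[2,6,5]; order=3,0,7,1
step 5: dequeue 2; queue=[6,5,4]; order=3,0,7,1,2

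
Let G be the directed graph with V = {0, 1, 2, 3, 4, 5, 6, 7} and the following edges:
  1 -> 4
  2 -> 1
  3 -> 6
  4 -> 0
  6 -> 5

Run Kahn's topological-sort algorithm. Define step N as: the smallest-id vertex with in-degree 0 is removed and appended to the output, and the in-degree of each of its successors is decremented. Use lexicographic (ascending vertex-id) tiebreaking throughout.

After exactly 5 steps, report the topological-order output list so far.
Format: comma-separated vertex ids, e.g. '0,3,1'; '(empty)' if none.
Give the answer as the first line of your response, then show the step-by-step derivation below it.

2,1,3,4,0

step 1: output 2; order=[2]; indeg=(1,0,0,0,1,1,1,0)
step 2: output 1; order=[2,1]; indeg=(1,0,0,0,0,1,1,0)
step 3: output 3; order=[2,1,3]; indeg=(1,0,0,0,0,1,0,0)
step 4: output 4; order=[2,1,3,4]; indeg=(0,0,0,0,0,1,0,0)
step 5: output 0; order=[2,1,3,4,0]; indeg=(0,0,0,0,0,1,0,0)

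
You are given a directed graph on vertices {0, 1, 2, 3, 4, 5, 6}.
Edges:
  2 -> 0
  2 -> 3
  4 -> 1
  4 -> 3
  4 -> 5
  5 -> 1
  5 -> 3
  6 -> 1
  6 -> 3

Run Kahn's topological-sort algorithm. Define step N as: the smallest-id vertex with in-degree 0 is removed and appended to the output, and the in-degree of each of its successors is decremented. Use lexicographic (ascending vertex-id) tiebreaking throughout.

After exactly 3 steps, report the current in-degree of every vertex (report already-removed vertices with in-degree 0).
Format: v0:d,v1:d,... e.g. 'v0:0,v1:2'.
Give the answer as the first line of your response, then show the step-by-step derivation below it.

v0:0,v1:2,v2:0,v3:2,v4:0,v5:0,v6:0

step 1: output 2; order=[2]; indeg=(0,3,0,3,0,1,0)
step 2: output 0; order=[2,0]; indeg=(0,3,0,3,0,1,0)
step 3: output 4; order=[2,0,4]; indeg=(0,2,0,2,0,0,0)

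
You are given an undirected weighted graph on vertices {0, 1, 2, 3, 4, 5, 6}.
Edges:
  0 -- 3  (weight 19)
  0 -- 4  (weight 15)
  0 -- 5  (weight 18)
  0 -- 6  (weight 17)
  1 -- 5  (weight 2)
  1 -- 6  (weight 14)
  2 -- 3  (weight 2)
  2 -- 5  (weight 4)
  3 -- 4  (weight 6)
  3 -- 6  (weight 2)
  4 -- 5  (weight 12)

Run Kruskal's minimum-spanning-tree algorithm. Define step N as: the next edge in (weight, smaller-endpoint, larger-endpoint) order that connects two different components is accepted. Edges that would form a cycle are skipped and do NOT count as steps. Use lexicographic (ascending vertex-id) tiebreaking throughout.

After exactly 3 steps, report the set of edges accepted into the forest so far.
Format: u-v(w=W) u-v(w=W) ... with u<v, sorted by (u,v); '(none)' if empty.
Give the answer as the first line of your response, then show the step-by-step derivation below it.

1-5(w=2) 2-3(w=2) 3-6(w=2)

step 1: add edge 1-5 (w=2); MST = {1-5(w=2)}
step 2: add edge 2-3 (w=2); MST = {1-5(w=2) 2-3(w=2)}
step 3: add edge 3-6 (w=2); MST = {1-5(w=2) 2-3(w=2) 3-6(w=2)}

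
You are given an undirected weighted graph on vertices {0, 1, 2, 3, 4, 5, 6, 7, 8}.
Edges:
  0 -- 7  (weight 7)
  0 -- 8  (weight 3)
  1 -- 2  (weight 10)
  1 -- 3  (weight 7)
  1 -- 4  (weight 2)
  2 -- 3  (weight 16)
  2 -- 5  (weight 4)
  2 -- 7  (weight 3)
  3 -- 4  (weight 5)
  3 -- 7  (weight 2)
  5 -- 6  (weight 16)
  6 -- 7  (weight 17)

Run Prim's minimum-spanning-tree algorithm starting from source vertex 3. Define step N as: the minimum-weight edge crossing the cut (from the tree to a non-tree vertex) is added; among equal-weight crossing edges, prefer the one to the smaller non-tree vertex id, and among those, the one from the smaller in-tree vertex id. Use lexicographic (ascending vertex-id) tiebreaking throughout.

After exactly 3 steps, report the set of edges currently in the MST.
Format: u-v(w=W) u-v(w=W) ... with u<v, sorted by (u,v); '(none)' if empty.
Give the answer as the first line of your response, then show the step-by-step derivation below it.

2-5(w=4) 2-7(w=3) 3-7(w=2)

step 1: add edge 3-7 (w=2); MST = {3-7(w=2)}
step 2: add edge 2-7 (w=3); MST = {2-7(w=3) 3-7(w=2)}
step 3: add edge 2-5 (w=4); MST = {2-5(w=4) 2-7(w=3) 3-7(w=2)}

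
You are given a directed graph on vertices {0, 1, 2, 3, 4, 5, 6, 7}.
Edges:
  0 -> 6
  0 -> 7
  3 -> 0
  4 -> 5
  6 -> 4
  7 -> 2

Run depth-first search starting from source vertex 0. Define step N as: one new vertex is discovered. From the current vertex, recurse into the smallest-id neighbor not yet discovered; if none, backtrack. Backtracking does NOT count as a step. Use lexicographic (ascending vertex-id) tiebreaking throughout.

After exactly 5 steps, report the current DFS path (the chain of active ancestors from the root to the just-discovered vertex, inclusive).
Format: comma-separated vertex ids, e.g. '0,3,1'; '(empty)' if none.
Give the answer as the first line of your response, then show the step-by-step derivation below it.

0,7

step 1: discover 0; path=0; order=0
step 2: discover 6; path=0>6; order=0,6
step 3: discover 4; path=0>6>4; order=0,6,4
step 4: discover 5; path=0>6>4>5; order=0,6,4,5
step 5: discover 7; path=0>7; order=0,6,4,5,7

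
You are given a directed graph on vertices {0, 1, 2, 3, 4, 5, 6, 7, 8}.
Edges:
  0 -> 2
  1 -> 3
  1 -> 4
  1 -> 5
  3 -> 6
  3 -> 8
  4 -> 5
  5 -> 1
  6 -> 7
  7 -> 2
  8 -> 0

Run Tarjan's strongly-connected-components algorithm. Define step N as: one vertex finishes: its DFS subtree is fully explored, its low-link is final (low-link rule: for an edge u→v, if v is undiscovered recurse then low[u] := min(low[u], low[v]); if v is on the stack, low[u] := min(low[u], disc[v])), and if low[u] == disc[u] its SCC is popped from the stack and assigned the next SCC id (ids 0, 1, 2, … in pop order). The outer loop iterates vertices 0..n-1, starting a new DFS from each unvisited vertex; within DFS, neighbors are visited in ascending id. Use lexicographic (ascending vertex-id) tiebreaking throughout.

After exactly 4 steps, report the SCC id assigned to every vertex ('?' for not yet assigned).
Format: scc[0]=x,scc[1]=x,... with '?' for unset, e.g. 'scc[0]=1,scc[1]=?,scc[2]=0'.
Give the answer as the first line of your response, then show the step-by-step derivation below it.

scc[0]=1,scc[1]=?,scc[2]=0,scc[3]=?,scc[4]=?,scc[5]=?,scc[6]=3,scc[7]=2,scc[8]=?

step 1: low=(low[0]=0,low[1]=?,low[2]=1,low[3]=?,low[4]=?,low[5]=?,low[6]=?,low[7]=?,low[8]=?); scc=(scc[0]=?,scc[1]=?,scc[2]=0,scc[3]=?,scc[4]=?,scc[5]=?,scc[6]=?,scc[7]=?,scc[8]=?)
step 2: low=(low[0]=0,low[1]=?,low[2]=1,low[3]=?,low[4]=?,low[5]=?,low[6]=?,low[7]=?,low[8]=?); scc=(scc[0]=1,scc[1]=?,scc[2]=0,scc[3]=?,scc[4]=?,scc[5]=?,scc[6]=?,scc[7]=?,scc[8]=?)
step 3: low=(low[0]=0,low[1]=2,low[2]=1,low[3]=3,low[4]=?,low[5]=?,low[6]=4,low[7]=5,low[8]=?); scc=(scc[0]=1,scc[1]=?,scc[2]=0,scc[3]=?,scc[4]=?,scc[5]=?,scc[6]=?,scc[7]=2,scc[8]=?)
step 4: low=(low[0]=0,low[1]=2,low[2]=1,low[3]=3,low[4]=?,low[5]=?,low[6]=4,low[7]=5,low[8]=?); scc=(scc[0]=1,scc[1]=?,scc[2]=0,scc[3]=?,scc[4]=?,scc[5]=?,scc[6]=3,scc[7]=2,scc[8]=?)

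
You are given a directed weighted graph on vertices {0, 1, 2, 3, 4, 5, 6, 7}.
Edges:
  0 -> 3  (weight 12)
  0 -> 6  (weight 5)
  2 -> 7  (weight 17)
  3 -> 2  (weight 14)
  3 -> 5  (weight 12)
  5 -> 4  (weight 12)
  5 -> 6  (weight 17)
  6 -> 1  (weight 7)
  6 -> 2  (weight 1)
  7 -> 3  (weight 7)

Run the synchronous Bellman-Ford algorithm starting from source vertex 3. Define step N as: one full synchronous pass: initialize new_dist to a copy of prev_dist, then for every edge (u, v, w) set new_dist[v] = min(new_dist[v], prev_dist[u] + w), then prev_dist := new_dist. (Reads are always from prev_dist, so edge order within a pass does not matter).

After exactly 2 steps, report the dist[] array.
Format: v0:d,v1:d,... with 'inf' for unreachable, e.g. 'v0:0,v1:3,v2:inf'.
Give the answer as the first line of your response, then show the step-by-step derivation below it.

v0:inf,v1:inf,v2:14,v3:0,v4:24,v5:12,v6:29,v7:31

step 1: dist = v0:inf,v1:inf,v2:14,v3:0,v4:inf,v5:12,v6:inf,v7:inf
step 2: dist = v0:inf,v1:inf,v2:14,v3:0,v4:24,v5:12,v6:29,v7:31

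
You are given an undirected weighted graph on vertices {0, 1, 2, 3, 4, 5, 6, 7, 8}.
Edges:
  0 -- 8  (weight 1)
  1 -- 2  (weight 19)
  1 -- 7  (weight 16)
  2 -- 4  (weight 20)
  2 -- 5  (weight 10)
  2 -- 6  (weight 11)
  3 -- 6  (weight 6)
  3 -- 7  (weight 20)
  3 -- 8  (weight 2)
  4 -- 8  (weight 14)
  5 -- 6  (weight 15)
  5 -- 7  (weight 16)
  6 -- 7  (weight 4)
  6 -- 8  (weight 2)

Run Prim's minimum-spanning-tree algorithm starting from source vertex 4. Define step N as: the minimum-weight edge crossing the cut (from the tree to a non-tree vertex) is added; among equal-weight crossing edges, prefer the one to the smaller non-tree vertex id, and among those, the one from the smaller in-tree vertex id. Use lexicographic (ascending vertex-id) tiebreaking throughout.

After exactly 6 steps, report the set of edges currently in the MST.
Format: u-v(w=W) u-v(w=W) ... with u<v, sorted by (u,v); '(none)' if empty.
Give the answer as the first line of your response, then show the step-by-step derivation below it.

0-8(w=1) 2-6(w=11) 3-8(w=2) 4-8(w=14) 6-7(w=4) 6-8(w=2)

step 1: add edge 4-8 (w=14); MST = {4-8(w=14)}
step 2: add edge 0-8 (w=1); MST = {0-8(w=1) 4-8(w=14)}
step 3: add edge 3-8 (w=2); MST = {0-8(w=1) 3-8(w=2) 4-8(w=14)}
step 4: add edge 6-8 (w=2); MST = {0-8(w=1) 3-8(w=2) 4-8(w=14) 6-8(w=2)}
step 5: add edge 6-7 (w=4); MST = {0-8(w=1) 3-8(w=2) 4-8(w=14) 6-7(w=4) 6-8(w=2)}
step 6: add edge 2-6 (w=11); MST = {0-8(w=1) 2-6(w=11) 3-8(w=2) 4-8(w=14) 6-7(w=4) 6-8(w=2)}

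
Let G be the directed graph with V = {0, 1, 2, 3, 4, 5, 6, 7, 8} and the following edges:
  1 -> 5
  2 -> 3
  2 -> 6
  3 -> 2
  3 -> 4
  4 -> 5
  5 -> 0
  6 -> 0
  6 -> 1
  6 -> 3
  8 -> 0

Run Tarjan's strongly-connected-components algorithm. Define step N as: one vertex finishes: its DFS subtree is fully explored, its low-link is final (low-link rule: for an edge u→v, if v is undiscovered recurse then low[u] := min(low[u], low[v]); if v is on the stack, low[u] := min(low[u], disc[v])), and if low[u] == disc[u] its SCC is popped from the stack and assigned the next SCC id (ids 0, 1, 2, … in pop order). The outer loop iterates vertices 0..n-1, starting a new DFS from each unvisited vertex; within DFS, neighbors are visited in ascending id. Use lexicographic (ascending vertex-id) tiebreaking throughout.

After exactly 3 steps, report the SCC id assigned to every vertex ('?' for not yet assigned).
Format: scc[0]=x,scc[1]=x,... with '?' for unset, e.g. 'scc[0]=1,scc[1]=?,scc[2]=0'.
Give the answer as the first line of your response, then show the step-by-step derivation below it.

scc[0]=0,scc[1]=2,scc[2]=?,scc[3]=?,scc[4]=?,scc[5]=1,scc[6]=?,scc[7]=?,scc[8]=?

step 1: low=(low[0]=0,low[1]=?,low[2]=?,low[3]=?,low[4]=?,low[5]=?,low[6]=?,low[7]=?,low[8]=?); scc=(scc[0]=0,scc[1]=?,scc[2]=?,scc[3]=?,scc[4]=?,scc[5]=?,scc[6]=?,scc[7]=?,scc[8]=?)
step 2: low=(low[0]=0,low[1]=1,low[2]=?,low[3]=?,low[4]=?,low[5]=2,low[6]=?,low[7]=?,low[8]=?); scc=(scc[0]=0,scc[1]=?,scc[2]=?,scc[3]=?,scc[4]=?,scc[5]=1,scc[6]=?,scc[7]=?,scc[8]=?)
step 3: low=(low[0]=0,low[1]=1,low[2]=?,low[3]=?,low[4]=?,low[5]=2,low[6]=?,low[7]=?,low[8]=?); scc=(scc[0]=0,scc[1]=2,scc[2]=?,scc[3]=?,scc[4]=?,scc[5]=1,scc[6]=?,scc[7]=?,scc[8]=?)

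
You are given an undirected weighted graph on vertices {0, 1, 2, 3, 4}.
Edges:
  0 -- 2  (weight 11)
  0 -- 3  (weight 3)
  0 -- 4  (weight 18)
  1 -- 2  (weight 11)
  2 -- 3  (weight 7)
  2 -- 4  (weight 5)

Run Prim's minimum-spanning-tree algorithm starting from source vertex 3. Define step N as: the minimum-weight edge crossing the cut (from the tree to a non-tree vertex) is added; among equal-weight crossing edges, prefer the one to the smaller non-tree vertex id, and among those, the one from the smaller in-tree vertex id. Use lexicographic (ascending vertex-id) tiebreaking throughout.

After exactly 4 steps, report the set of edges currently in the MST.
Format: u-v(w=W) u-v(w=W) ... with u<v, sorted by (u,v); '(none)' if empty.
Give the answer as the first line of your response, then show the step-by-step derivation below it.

0-3(w=3) 1-2(w=11) 2-3(w=7) 2-4(w=5)

step 1: add edge 0-3 (w=3); MST = {0-3(w=3)}
step 2: add edge 2-3 (w=7); MST = {0-3(w=3) 2-3(w=7)}
step 3: add edge 2-4 (w=5); MST = {0-3(w=3) 2-3(w=7) 2-4(w=5)}
step 4: add edge 1-2 (w=11); MST = {0-3(w=3) 1-2(w=11) 2-3(w=7) 2-4(w=5)}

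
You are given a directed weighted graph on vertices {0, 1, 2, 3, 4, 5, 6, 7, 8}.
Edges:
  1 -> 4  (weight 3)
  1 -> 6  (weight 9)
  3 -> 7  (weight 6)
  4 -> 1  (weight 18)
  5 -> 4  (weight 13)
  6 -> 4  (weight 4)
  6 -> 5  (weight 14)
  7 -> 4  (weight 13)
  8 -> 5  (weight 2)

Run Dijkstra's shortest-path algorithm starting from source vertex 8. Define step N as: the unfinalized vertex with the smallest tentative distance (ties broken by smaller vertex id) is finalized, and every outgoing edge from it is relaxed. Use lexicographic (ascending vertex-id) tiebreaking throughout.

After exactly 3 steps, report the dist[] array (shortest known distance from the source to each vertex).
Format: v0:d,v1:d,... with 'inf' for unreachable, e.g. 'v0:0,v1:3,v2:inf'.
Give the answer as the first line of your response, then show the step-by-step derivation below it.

v0:inf,v1:33,v2:inf,v3:inf,v4:15,v5:2,v6:inf,v7:inf,v8:0

step 1: dist = v0:inf,v1:inf,v2:inf,v3:inf,v4:inf,v5:2,v6:inf,v7:inf,v8:0
step 2: dist = v0:inf,v1:inf,v2:inf,v3:inf,v4:15,v5:2,v6:inf,v7:inf,v8:0
step 3: dist = v0:inf,v1:33,v2:inf,v3:inf,v4:15,v5:2,v6:inf,v7:inf,v8:0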